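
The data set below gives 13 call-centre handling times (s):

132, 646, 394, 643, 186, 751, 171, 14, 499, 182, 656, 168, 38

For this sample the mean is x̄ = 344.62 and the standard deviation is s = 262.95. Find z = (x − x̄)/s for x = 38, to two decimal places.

-1.17

z = (38 − 344.62) / 262.95 = -1.17.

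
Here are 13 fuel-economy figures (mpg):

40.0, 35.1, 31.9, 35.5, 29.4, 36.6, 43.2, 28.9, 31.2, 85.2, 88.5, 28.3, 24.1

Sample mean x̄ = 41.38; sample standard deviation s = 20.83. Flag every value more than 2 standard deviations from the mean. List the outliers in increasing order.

85.2, 88.5

Cutoffs at x̄ ± 2s: 41.38 ± 2·20.83 = [-0.28, 83.04].
85.2: z = 2.10, |z| > 2 → outlier.
88.5: z = 2.26, |z| > 2 → outlier.
Every other value lies within [-0.28, 83.04].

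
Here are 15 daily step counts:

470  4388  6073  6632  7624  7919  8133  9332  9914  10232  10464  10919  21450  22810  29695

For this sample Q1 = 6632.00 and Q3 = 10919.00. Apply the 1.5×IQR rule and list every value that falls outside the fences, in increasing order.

IQR = Q3 − Q1 = 10919.00 − 6632.00 = 4287.00.
Lower fence = Q1 − 1.5·IQR = 6632.00 − 6430.50 = 201.50.
Upper fence = Q3 + 1.5·IQR = 10919.00 + 6430.50 = 17349.50.
21450 > 17349.50 → outlier.
22810 > 17349.50 → outlier.
29695 > 17349.50 → outlier.
All remaining values lie within [201.50, 17349.50].

21450, 22810, 29695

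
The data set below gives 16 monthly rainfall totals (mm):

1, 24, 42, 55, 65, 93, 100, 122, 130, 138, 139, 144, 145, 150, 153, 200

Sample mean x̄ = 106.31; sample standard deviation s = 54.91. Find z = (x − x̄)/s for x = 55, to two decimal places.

z = (55 − 106.31) / 54.91 = -0.93.

-0.93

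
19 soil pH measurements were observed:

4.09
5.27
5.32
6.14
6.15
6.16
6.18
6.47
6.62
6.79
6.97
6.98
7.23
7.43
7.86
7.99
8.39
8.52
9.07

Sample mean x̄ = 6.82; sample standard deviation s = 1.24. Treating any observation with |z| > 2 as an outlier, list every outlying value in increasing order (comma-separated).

Cutoffs at x̄ ± 2s: 6.82 ± 2·1.24 = [4.34, 9.30].
4.09: z = -2.20, |z| > 2 → outlier.
Every other value lies within [4.34, 9.30].

4.09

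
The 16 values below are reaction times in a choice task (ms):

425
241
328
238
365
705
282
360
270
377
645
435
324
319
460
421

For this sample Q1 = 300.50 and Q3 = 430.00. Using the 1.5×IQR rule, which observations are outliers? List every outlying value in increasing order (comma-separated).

IQR = Q3 − Q1 = 430.00 − 300.50 = 129.50.
Lower fence = Q1 − 1.5·IQR = 300.50 − 194.25 = 106.25.
Upper fence = Q3 + 1.5·IQR = 430.00 + 194.25 = 624.25.
645 > 624.25 → outlier.
705 > 624.25 → outlier.
All remaining values lie within [106.25, 624.25].

645, 705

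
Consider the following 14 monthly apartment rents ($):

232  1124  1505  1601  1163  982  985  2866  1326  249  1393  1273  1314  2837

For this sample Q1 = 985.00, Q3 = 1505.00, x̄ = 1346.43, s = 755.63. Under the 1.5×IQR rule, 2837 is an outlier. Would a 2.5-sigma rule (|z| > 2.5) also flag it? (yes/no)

no

z = (2837 − 1346.43) / 755.63 = 1.97.
|z| = 1.97 ≤ 2.5.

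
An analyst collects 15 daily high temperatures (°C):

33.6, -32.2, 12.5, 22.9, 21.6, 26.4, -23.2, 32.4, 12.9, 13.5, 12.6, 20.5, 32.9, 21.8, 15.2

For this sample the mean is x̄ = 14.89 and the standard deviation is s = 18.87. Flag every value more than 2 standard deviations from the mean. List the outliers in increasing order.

-32.2, -23.2

Cutoffs at x̄ ± 2s: 14.89 ± 2·18.87 = [-22.85, 52.63].
-32.2: z = -2.50, |z| > 2 → outlier.
-23.2: z = -2.02, |z| > 2 → outlier.
Every other value lies within [-22.85, 52.63].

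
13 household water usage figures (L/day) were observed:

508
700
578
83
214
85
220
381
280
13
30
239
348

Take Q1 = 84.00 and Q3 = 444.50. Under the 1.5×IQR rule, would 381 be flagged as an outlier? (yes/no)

no

IQR = Q3 − Q1 = 444.50 − 84.00 = 360.50.
Lower fence = Q1 − 1.5·IQR = 84.00 − 540.75 = -456.75.
Upper fence = Q3 + 1.5·IQR = 444.50 + 540.75 = 985.25.
381 lies within [-456.75, 985.25].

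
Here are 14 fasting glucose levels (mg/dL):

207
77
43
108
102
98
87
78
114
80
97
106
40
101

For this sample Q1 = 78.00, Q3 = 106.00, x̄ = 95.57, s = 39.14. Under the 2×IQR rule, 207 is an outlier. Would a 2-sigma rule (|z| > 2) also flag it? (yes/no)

yes

z = (207 − 95.57) / 39.14 = 2.85.
|z| = 2.85 > 2.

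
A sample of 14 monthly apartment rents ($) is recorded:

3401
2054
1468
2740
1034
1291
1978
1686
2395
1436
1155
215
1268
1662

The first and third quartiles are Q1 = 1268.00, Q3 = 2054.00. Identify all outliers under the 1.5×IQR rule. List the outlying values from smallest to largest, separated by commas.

3401

IQR = Q3 − Q1 = 2054.00 − 1268.00 = 786.00.
Lower fence = Q1 − 1.5·IQR = 1268.00 − 1179.00 = 89.00.
Upper fence = Q3 + 1.5·IQR = 2054.00 + 1179.00 = 3233.00.
3401 > 3233.00 → outlier.
All remaining values lie within [89.00, 3233.00].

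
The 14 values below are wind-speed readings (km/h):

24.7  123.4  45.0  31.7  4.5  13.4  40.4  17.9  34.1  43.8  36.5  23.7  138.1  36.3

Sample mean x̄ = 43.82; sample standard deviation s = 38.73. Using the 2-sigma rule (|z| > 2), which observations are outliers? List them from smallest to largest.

Cutoffs at x̄ ± 2s: 43.82 ± 2·38.73 = [-33.64, 121.28].
123.4: z = 2.05, |z| > 2 → outlier.
138.1: z = 2.43, |z| > 2 → outlier.
Every other value lies within [-33.64, 121.28].

123.4, 138.1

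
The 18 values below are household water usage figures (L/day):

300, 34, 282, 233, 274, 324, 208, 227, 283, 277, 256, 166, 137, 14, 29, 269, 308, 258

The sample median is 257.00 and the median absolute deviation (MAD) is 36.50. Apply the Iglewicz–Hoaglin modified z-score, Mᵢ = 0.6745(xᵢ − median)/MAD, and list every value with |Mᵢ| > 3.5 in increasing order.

|Mᵢ| > 3.5 ⇔ |xᵢ − 257.00| > 3.5·36.50/0.6745 = 189.40.
So outliers lie outside [67.60, 446.40].
14: M = -4.49 → outlier.
29: M = -4.21 → outlier.
34: M = -4.12 → outlier.

14, 29, 34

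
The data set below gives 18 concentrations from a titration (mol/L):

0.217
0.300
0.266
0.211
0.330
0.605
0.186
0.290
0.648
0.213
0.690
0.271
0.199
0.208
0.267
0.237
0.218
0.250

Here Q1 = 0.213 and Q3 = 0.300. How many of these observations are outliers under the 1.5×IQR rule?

IQR = 0.087; fences at 0.213 − 0.1305 = 0.0825 and 0.300 + 0.1305 = 0.4305.
Outside the cutoffs: 0.605, 0.648, 0.690.

3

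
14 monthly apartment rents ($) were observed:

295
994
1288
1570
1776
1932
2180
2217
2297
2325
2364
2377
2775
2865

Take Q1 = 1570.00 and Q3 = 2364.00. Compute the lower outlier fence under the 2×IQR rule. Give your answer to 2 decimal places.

IQR = Q3 − Q1 = 2364.00 − 1570.00 = 794.00.
Lower fence = Q1 − 2·IQR = 1570.00 − 1588.00 = -18.00.
Upper fence = Q3 + 2·IQR = 2364.00 + 1588.00 = 3952.00.

-18.00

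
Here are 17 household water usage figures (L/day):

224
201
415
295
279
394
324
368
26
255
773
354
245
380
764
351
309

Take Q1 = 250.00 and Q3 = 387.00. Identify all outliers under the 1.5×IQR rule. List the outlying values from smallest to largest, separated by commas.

IQR = Q3 − Q1 = 387.00 − 250.00 = 137.00.
Lower fence = Q1 − 1.5·IQR = 250.00 − 205.50 = 44.50.
Upper fence = Q3 + 1.5·IQR = 387.00 + 205.50 = 592.50.
26 < 44.50 → outlier.
764 > 592.50 → outlier.
773 > 592.50 → outlier.
All remaining values lie within [44.50, 592.50].

26, 764, 773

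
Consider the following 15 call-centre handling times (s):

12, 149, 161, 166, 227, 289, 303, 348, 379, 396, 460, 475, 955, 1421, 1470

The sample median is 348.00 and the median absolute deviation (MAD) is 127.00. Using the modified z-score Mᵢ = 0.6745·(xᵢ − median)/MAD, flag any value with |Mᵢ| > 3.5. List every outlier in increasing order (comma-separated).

1421, 1470

|Mᵢ| > 3.5 ⇔ |xᵢ − 348.00| > 3.5·127.00/0.6745 = 659.01.
So outliers lie outside [-311.01, 1007.01].
1421: M = 5.70 → outlier.
1470: M = 5.96 → outlier.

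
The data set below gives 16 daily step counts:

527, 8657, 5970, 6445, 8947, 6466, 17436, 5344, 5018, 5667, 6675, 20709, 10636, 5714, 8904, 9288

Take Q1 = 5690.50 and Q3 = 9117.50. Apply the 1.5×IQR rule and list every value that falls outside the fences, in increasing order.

527, 17436, 20709

IQR = Q3 − Q1 = 9117.50 − 5690.50 = 3427.00.
Lower fence = Q1 − 1.5·IQR = 5690.50 − 5140.50 = 550.00.
Upper fence = Q3 + 1.5·IQR = 9117.50 + 5140.50 = 14258.00.
527 < 550.00 → outlier.
17436 > 14258.00 → outlier.
20709 > 14258.00 → outlier.
All remaining values lie within [550.00, 14258.00].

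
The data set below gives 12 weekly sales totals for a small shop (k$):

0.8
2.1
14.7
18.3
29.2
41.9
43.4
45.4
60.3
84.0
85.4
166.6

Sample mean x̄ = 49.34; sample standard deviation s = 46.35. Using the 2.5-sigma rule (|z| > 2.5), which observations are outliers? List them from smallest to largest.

Cutoffs at x̄ ± 2.5s: 49.34 ± 2.5·46.35 = [-66.535, 165.215].
166.6: z = 2.53, |z| > 2.5 → outlier.
Every other value lies within [-66.535, 165.215].

166.6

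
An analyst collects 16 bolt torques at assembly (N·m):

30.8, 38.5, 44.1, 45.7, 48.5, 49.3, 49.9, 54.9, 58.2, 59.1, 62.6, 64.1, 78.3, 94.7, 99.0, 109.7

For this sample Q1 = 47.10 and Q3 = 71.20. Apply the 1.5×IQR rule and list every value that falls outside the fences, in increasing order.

109.7

IQR = Q3 − Q1 = 71.20 − 47.10 = 24.10.
Lower fence = Q1 − 1.5·IQR = 47.10 − 36.15 = 10.95.
Upper fence = Q3 + 1.5·IQR = 71.20 + 36.15 = 107.35.
109.7 > 107.35 → outlier.
All remaining values lie within [10.95, 107.35].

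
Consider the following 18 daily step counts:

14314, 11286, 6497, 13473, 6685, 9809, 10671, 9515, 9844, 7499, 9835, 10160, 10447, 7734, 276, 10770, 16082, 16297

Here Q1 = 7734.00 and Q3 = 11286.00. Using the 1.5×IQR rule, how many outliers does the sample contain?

IQR = 3552.00; fences at 7734.00 − 5328.00 = 2406.00 and 11286.00 + 5328.00 = 16614.00.
Outside the cutoffs: 276.

1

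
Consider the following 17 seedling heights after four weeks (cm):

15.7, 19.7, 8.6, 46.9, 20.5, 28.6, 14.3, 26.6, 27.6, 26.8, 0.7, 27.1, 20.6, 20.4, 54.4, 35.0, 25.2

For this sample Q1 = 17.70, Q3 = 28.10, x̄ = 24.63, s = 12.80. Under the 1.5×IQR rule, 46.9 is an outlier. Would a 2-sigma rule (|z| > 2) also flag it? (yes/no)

no

z = (46.9 − 24.63) / 12.80 = 1.74.
|z| = 1.74 ≤ 2.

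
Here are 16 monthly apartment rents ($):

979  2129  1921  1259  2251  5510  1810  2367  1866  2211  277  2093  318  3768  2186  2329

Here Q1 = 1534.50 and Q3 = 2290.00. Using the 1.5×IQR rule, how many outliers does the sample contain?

4

IQR = 755.50; fences at 1534.50 − 1133.25 = 401.25 and 2290.00 + 1133.25 = 3423.25.
Outside the cutoffs: 277, 318, 3768, 5510.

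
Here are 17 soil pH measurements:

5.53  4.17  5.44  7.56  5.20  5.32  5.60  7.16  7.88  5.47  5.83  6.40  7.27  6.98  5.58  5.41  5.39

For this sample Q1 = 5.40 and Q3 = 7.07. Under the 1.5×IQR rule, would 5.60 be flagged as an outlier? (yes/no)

no

IQR = Q3 − Q1 = 7.07 − 5.40 = 1.67.
Lower fence = Q1 − 1.5·IQR = 5.40 − 2.505 = 2.895.
Upper fence = Q3 + 1.5·IQR = 7.07 + 2.505 = 9.575.
5.60 lies within [2.895, 9.575].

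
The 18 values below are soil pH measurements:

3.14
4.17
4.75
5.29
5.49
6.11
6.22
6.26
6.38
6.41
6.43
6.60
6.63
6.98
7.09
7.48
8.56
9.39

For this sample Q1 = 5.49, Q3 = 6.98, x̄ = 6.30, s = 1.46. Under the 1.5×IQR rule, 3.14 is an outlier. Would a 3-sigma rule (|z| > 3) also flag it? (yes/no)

no

z = (3.14 − 6.30) / 1.46 = -2.16.
|z| = 2.16 ≤ 3.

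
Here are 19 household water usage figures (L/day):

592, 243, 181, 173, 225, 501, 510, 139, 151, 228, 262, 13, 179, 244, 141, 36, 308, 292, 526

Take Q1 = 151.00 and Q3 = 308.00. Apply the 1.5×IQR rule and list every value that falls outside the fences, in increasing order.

IQR = Q3 − Q1 = 308.00 − 151.00 = 157.00.
Lower fence = Q1 − 1.5·IQR = 151.00 − 235.50 = -84.50.
Upper fence = Q3 + 1.5·IQR = 308.00 + 235.50 = 543.50.
592 > 543.50 → outlier.
All remaining values lie within [-84.50, 543.50].

592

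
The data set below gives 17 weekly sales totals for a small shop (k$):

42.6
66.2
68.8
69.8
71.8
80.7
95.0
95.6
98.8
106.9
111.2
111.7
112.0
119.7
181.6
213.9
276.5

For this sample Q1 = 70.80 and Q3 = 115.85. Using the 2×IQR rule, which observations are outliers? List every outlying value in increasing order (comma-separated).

IQR = Q3 − Q1 = 115.85 − 70.80 = 45.05.
Lower fence = Q1 − 2·IQR = 70.80 − 90.10 = -19.30.
Upper fence = Q3 + 2·IQR = 115.85 + 90.10 = 205.95.
213.9 > 205.95 → outlier.
276.5 > 205.95 → outlier.
All remaining values lie within [-19.30, 205.95].

213.9, 276.5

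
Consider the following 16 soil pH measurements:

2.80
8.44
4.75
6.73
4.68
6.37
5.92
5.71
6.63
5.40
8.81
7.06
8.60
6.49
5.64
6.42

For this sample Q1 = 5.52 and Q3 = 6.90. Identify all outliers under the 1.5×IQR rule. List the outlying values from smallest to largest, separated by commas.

2.80

IQR = Q3 − Q1 = 6.90 − 5.52 = 1.38.
Lower fence = Q1 − 1.5·IQR = 5.52 − 2.07 = 3.45.
Upper fence = Q3 + 1.5·IQR = 6.90 + 2.07 = 8.97.
2.80 < 3.45 → outlier.
All remaining values lie within [3.45, 8.97].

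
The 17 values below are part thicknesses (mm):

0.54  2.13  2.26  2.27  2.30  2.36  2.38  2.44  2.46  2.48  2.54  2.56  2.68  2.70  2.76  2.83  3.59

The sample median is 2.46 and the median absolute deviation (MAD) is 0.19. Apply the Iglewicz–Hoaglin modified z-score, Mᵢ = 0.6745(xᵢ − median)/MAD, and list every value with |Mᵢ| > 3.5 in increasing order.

|Mᵢ| > 3.5 ⇔ |xᵢ − 2.46| > 3.5·0.19/0.6745 = 0.99.
So outliers lie outside [1.47, 3.45].
0.54: M = -6.82 → outlier.
3.59: M = 4.01 → outlier.

0.54, 3.59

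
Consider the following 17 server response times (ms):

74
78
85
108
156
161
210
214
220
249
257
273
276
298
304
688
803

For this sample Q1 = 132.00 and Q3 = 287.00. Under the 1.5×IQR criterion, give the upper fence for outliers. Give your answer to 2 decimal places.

IQR = Q3 − Q1 = 287.00 − 132.00 = 155.00.
Lower fence = Q1 − 1.5·IQR = 132.00 − 232.50 = -100.50.
Upper fence = Q3 + 1.5·IQR = 287.00 + 232.50 = 519.50.

519.50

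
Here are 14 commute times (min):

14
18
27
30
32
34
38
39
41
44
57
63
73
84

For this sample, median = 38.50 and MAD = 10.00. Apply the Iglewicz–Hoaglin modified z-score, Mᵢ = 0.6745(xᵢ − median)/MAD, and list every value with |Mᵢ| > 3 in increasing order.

84

|Mᵢ| > 3 ⇔ |xᵢ − 38.50| > 3·10.00/0.6745 = 44.48.
So outliers lie outside [-5.98, 82.98].
84: M = 3.07 → outlier.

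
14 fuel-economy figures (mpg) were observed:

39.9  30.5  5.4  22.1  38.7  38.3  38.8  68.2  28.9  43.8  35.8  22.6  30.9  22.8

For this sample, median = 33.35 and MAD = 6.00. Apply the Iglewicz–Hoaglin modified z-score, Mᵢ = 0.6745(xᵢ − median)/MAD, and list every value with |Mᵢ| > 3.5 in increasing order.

|Mᵢ| > 3.5 ⇔ |xᵢ − 33.35| > 3.5·6.00/0.6745 = 31.13.
So outliers lie outside [2.22, 64.48].
68.2: M = 3.92 → outlier.

68.2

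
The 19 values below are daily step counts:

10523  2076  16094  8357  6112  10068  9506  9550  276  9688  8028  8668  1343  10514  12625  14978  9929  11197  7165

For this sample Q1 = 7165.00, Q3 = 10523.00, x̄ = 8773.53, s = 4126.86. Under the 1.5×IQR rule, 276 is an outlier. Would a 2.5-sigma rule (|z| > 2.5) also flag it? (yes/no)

no

z = (276 − 8773.53) / 4126.86 = -2.06.
|z| = 2.06 ≤ 2.5.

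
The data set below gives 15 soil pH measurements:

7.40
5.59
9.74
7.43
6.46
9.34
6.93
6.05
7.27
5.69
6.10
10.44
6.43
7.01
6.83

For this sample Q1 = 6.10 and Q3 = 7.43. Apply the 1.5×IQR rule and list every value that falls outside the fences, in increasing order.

IQR = Q3 − Q1 = 7.43 − 6.10 = 1.33.
Lower fence = Q1 − 1.5·IQR = 6.10 − 1.995 = 4.105.
Upper fence = Q3 + 1.5·IQR = 7.43 + 1.995 = 9.425.
9.74 > 9.425 → outlier.
10.44 > 9.425 → outlier.
All remaining values lie within [4.105, 9.425].

9.74, 10.44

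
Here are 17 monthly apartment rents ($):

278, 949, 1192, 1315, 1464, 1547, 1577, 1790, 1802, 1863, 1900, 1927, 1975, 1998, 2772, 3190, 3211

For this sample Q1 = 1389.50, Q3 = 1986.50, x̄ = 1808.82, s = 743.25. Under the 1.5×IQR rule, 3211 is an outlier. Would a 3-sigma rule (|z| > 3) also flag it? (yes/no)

no

z = (3211 − 1808.82) / 743.25 = 1.89.
|z| = 1.89 ≤ 3.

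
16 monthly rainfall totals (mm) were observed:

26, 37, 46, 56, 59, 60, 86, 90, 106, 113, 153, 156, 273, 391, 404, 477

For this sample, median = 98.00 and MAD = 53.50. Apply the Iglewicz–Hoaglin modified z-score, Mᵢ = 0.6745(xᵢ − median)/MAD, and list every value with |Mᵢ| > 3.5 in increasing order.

|Mᵢ| > 3.5 ⇔ |xᵢ − 98.00| > 3.5·53.50/0.6745 = 277.61.
So outliers lie outside [-179.61, 375.61].
391: M = 3.69 → outlier.
404: M = 3.86 → outlier.
477: M = 4.78 → outlier.

391, 404, 477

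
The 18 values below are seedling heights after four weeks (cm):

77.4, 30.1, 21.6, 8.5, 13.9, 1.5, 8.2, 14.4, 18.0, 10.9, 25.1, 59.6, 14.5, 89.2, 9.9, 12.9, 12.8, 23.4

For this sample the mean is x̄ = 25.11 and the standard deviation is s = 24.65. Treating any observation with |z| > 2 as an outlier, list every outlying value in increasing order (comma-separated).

Cutoffs at x̄ ± 2s: 25.11 ± 2·24.65 = [-24.19, 74.41].
77.4: z = 2.12, |z| > 2 → outlier.
89.2: z = 2.60, |z| > 2 → outlier.
Every other value lies within [-24.19, 74.41].

77.4, 89.2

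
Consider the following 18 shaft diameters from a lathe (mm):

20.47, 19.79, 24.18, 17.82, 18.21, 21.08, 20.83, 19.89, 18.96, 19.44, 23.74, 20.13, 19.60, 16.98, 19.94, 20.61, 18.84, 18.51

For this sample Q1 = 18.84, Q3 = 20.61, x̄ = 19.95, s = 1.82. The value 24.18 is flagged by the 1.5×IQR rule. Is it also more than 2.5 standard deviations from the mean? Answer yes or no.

z = (24.18 − 19.95) / 1.82 = 2.32.
|z| = 2.32 ≤ 2.5.

no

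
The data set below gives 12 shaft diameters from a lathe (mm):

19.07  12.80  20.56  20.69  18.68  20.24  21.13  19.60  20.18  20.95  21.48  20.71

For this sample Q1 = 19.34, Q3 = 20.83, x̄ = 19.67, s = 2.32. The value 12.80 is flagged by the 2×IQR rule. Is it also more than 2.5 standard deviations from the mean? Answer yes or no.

z = (12.80 − 19.67) / 2.32 = -2.96.
|z| = 2.96 > 2.5.

yes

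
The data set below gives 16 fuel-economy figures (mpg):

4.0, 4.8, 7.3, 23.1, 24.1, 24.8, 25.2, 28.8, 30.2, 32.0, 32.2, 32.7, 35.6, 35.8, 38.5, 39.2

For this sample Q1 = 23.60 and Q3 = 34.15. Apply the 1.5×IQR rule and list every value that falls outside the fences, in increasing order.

4.0, 4.8, 7.3

IQR = Q3 − Q1 = 34.15 − 23.60 = 10.55.
Lower fence = Q1 − 1.5·IQR = 23.60 − 15.825 = 7.775.
Upper fence = Q3 + 1.5·IQR = 34.15 + 15.825 = 49.975.
4.0 < 7.775 → outlier.
4.8 < 7.775 → outlier.
7.3 < 7.775 → outlier.
All remaining values lie within [7.775, 49.975].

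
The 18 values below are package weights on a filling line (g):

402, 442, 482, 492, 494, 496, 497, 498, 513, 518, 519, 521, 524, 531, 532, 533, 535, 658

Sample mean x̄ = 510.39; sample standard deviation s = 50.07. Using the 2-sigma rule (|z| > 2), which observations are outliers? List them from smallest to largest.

402, 658

Cutoffs at x̄ ± 2s: 510.39 ± 2·50.07 = [410.25, 610.53].
402: z = -2.16, |z| > 2 → outlier.
658: z = 2.95, |z| > 2 → outlier.
Every other value lies within [410.25, 610.53].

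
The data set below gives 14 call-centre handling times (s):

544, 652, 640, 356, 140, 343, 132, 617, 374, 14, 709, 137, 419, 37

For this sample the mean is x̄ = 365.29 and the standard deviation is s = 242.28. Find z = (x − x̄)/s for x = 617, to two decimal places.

1.04

z = (617 − 365.29) / 242.28 = 1.04.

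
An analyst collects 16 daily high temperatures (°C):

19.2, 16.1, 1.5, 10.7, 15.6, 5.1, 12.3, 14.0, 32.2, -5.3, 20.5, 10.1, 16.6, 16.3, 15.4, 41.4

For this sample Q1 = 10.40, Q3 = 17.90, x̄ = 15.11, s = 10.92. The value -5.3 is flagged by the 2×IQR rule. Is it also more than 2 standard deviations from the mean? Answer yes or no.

z = (-5.3 − 15.11) / 10.92 = -1.87.
|z| = 1.87 ≤ 2.

no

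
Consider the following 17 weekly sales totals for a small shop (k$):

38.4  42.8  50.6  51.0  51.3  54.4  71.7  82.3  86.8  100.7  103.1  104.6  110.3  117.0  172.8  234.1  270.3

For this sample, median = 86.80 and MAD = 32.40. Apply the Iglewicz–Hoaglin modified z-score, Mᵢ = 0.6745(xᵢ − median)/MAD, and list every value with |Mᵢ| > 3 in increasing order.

234.1, 270.3

|Mᵢ| > 3 ⇔ |xᵢ − 86.80| > 3·32.40/0.6745 = 144.11.
So outliers lie outside [-57.31, 230.91].
234.1: M = 3.07 → outlier.
270.3: M = 3.82 → outlier.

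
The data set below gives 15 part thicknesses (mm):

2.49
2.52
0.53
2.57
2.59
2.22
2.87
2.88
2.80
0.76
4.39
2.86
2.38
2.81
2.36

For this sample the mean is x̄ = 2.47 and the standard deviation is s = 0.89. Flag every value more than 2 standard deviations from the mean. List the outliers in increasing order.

Cutoffs at x̄ ± 2s: 2.47 ± 2·0.89 = [0.69, 4.25].
0.53: z = -2.18, |z| > 2 → outlier.
4.39: z = 2.16, |z| > 2 → outlier.
Every other value lies within [0.69, 4.25].

0.53, 4.39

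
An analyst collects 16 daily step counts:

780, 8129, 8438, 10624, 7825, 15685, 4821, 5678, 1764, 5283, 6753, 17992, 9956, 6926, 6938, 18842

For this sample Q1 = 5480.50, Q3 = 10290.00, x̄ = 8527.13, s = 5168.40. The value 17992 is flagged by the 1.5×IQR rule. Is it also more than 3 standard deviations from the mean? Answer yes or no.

no

z = (17992 − 8527.13) / 5168.40 = 1.83.
|z| = 1.83 ≤ 3.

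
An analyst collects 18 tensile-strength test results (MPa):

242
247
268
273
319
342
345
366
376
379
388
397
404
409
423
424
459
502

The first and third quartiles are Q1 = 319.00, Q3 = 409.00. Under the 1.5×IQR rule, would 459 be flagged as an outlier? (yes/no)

IQR = Q3 − Q1 = 409.00 − 319.00 = 90.00.
Lower fence = Q1 − 1.5·IQR = 319.00 − 135.00 = 184.00.
Upper fence = Q3 + 1.5·IQR = 409.00 + 135.00 = 544.00.
459 lies within [184.00, 544.00].

no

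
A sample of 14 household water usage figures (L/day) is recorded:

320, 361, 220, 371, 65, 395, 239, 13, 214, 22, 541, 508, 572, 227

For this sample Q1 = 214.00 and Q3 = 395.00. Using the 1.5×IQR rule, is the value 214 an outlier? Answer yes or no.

no

IQR = Q3 − Q1 = 395.00 − 214.00 = 181.00.
Lower fence = Q1 − 1.5·IQR = 214.00 − 271.50 = -57.50.
Upper fence = Q3 + 1.5·IQR = 395.00 + 271.50 = 666.50.
214 lies within [-57.50, 666.50].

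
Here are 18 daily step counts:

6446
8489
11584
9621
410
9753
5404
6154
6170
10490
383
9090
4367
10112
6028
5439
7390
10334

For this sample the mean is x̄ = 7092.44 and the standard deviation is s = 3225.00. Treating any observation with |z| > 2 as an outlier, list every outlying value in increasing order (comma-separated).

383, 410

Cutoffs at x̄ ± 2s: 7092.44 ± 2·3225.00 = [642.44, 13542.44].
383: z = -2.08, |z| > 2 → outlier.
410: z = -2.07, |z| > 2 → outlier.
Every other value lies within [642.44, 13542.44].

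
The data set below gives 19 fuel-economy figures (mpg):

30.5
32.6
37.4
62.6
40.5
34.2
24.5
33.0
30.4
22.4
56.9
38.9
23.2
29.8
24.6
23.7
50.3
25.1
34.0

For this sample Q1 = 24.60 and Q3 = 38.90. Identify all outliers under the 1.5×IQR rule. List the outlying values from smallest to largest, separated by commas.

IQR = Q3 − Q1 = 38.90 − 24.60 = 14.30.
Lower fence = Q1 − 1.5·IQR = 24.60 − 21.45 = 3.15.
Upper fence = Q3 + 1.5·IQR = 38.90 + 21.45 = 60.35.
62.6 > 60.35 → outlier.
All remaining values lie within [3.15, 60.35].

62.6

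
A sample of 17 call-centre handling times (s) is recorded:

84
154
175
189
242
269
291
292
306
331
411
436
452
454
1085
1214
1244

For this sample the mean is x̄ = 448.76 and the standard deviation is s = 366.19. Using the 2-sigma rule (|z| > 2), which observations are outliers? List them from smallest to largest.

1214, 1244

Cutoffs at x̄ ± 2s: 448.76 ± 2·366.19 = [-283.62, 1181.14].
1214: z = 2.09, |z| > 2 → outlier.
1244: z = 2.17, |z| > 2 → outlier.
Every other value lies within [-283.62, 1181.14].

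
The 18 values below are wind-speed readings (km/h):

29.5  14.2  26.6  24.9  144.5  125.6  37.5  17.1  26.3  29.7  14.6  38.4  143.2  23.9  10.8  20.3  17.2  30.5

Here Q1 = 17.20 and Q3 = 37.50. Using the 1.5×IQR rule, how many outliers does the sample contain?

3

IQR = 20.30; fences at 17.20 − 30.45 = -13.25 and 37.50 + 30.45 = 67.95.
Outside the cutoffs: 125.6, 143.2, 144.5.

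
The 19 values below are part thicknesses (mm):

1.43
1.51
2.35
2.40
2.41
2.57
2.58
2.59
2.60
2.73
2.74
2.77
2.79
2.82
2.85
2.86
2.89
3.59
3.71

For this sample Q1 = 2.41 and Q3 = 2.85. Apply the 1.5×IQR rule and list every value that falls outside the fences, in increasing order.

IQR = Q3 − Q1 = 2.85 − 2.41 = 0.44.
Lower fence = Q1 − 1.5·IQR = 2.41 − 0.66 = 1.75.
Upper fence = Q3 + 1.5·IQR = 2.85 + 0.66 = 3.51.
1.43 < 1.75 → outlier.
1.51 < 1.75 → outlier.
3.59 > 3.51 → outlier.
3.71 > 3.51 → outlier.
All remaining values lie within [1.75, 3.51].

1.43, 1.51, 3.59, 3.71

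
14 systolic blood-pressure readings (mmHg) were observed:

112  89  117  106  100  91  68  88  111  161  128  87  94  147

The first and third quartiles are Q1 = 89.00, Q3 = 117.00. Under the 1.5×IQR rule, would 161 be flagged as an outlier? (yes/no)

yes

IQR = Q3 − Q1 = 117.00 − 89.00 = 28.00.
Lower fence = Q1 − 1.5·IQR = 89.00 − 42.00 = 47.00.
Upper fence = Q3 + 1.5·IQR = 117.00 + 42.00 = 159.00.
161 lies above the upper fence.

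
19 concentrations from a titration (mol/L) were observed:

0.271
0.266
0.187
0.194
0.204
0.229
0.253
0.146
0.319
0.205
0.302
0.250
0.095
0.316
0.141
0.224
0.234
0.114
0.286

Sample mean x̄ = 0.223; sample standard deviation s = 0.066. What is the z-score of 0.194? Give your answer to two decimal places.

z = (0.194 − 0.223) / 0.066 = -0.44.

-0.44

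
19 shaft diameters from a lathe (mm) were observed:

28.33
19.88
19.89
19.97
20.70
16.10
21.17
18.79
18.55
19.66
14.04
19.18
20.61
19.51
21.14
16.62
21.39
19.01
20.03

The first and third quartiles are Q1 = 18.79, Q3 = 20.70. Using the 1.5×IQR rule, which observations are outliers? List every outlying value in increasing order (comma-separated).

IQR = Q3 − Q1 = 20.70 − 18.79 = 1.91.
Lower fence = Q1 − 1.5·IQR = 18.79 − 2.865 = 15.925.
Upper fence = Q3 + 1.5·IQR = 20.70 + 2.865 = 23.565.
14.04 < 15.925 → outlier.
28.33 > 23.565 → outlier.
All remaining values lie within [15.925, 23.565].

14.04, 28.33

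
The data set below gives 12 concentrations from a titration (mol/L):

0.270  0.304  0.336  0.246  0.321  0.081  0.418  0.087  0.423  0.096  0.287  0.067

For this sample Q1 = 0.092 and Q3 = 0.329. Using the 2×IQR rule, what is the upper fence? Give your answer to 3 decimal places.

0.803

IQR = Q3 − Q1 = 0.329 − 0.092 = 0.237.
Lower fence = Q1 − 2·IQR = 0.092 − 0.474 = -0.382.
Upper fence = Q3 + 2·IQR = 0.329 + 0.474 = 0.803.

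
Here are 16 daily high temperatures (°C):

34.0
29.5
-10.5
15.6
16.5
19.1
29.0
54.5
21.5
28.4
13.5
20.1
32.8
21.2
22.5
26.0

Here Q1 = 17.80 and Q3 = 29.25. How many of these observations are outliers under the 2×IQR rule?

IQR = 11.45; fences at 17.80 − 22.90 = -5.10 and 29.25 + 22.90 = 52.15.
Outside the cutoffs: -10.5, 54.5.

2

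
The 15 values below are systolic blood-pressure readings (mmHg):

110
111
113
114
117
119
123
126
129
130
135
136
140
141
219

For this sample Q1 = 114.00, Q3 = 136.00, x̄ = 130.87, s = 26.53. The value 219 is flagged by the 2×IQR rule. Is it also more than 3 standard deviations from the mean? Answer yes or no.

z = (219 − 130.87) / 26.53 = 3.32.
|z| = 3.32 > 3.

yes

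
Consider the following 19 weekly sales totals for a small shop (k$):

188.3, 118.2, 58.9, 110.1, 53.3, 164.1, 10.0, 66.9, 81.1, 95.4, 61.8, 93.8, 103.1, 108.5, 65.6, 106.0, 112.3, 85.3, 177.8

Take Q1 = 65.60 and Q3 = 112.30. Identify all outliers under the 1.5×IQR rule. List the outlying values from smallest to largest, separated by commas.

IQR = Q3 − Q1 = 112.30 − 65.60 = 46.70.
Lower fence = Q1 − 1.5·IQR = 65.60 − 70.05 = -4.45.
Upper fence = Q3 + 1.5·IQR = 112.30 + 70.05 = 182.35.
188.3 > 182.35 → outlier.
All remaining values lie within [-4.45, 182.35].

188.3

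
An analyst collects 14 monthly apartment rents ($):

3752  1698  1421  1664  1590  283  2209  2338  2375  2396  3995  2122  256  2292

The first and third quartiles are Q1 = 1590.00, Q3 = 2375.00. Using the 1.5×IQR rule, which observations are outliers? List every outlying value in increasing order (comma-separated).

IQR = Q3 − Q1 = 2375.00 − 1590.00 = 785.00.
Lower fence = Q1 − 1.5·IQR = 1590.00 − 1177.50 = 412.50.
Upper fence = Q3 + 1.5·IQR = 2375.00 + 1177.50 = 3552.50.
256 < 412.50 → outlier.
283 < 412.50 → outlier.
3752 > 3552.50 → outlier.
3995 > 3552.50 → outlier.
All remaining values lie within [412.50, 3552.50].

256, 283, 3752, 3995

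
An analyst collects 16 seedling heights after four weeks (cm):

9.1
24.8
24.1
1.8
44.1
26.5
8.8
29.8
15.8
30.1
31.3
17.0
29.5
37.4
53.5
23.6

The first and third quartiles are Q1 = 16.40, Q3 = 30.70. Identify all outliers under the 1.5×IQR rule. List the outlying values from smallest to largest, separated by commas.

IQR = Q3 − Q1 = 30.70 − 16.40 = 14.30.
Lower fence = Q1 − 1.5·IQR = 16.40 − 21.45 = -5.05.
Upper fence = Q3 + 1.5·IQR = 30.70 + 21.45 = 52.15.
53.5 > 52.15 → outlier.
All remaining values lie within [-5.05, 52.15].

53.5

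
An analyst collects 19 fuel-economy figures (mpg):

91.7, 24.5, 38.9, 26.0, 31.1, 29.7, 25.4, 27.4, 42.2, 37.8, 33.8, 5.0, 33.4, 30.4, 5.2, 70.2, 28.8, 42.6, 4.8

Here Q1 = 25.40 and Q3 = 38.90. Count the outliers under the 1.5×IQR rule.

IQR = 13.50; fences at 25.40 − 20.25 = 5.15 and 38.90 + 20.25 = 59.15.
Outside the cutoffs: 4.8, 5.0, 70.2, 91.7.

4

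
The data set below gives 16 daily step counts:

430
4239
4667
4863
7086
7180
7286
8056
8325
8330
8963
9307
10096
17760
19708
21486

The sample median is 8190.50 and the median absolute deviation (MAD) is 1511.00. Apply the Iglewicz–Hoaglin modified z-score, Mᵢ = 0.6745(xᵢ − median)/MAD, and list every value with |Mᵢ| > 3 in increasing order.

430, 17760, 19708, 21486

|Mᵢ| > 3 ⇔ |xᵢ − 8190.50| > 3·1511.00/0.6745 = 6720.53.
So outliers lie outside [1469.97, 14911.03].
430: M = -3.46 → outlier.
17760: M = 4.27 → outlier.
19708: M = 5.14 → outlier.
21486: M = 5.94 → outlier.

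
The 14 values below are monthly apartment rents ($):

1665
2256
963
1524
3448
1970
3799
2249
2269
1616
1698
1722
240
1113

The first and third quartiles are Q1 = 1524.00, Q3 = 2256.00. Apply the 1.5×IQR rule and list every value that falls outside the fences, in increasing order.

240, 3448, 3799

IQR = Q3 − Q1 = 2256.00 − 1524.00 = 732.00.
Lower fence = Q1 − 1.5·IQR = 1524.00 − 1098.00 = 426.00.
Upper fence = Q3 + 1.5·IQR = 2256.00 + 1098.00 = 3354.00.
240 < 426.00 → outlier.
3448 > 3354.00 → outlier.
3799 > 3354.00 → outlier.
All remaining values lie within [426.00, 3354.00].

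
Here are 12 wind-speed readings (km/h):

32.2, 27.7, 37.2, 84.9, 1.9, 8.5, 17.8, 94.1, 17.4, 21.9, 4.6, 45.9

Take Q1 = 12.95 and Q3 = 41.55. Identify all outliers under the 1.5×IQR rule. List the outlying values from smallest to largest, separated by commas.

IQR = Q3 − Q1 = 41.55 − 12.95 = 28.60.
Lower fence = Q1 − 1.5·IQR = 12.95 − 42.90 = -29.95.
Upper fence = Q3 + 1.5·IQR = 41.55 + 42.90 = 84.45.
84.9 > 84.45 → outlier.
94.1 > 84.45 → outlier.
All remaining values lie within [-29.95, 84.45].

84.9, 94.1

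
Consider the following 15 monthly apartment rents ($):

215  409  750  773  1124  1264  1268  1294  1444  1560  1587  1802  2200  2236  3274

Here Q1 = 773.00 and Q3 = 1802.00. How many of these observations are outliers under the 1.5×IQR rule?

0

IQR = 1029.00; fences at 773.00 − 1543.50 = -770.50 and 1802.00 + 1543.50 = 3345.50.
Every value lies within the cutoffs.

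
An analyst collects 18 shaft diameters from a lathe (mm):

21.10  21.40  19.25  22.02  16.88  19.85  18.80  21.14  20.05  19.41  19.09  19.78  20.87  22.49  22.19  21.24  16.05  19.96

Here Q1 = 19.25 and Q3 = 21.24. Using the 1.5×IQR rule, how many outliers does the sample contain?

IQR = 1.99; fences at 19.25 − 2.985 = 16.265 and 21.24 + 2.985 = 24.225.
Outside the cutoffs: 16.05.

1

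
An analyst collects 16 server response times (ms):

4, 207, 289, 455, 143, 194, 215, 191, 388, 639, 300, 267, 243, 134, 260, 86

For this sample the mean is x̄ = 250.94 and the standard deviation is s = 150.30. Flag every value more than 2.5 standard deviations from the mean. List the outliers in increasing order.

639

Cutoffs at x̄ ± 2.5s: 250.94 ± 2.5·150.30 = [-124.81, 626.69].
639: z = 2.58, |z| > 2.5 → outlier.
Every other value lies within [-124.81, 626.69].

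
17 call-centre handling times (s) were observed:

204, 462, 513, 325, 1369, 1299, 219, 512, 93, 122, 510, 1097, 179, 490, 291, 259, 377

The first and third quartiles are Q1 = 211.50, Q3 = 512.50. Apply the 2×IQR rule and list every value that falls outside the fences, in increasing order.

1299, 1369

IQR = Q3 − Q1 = 512.50 − 211.50 = 301.00.
Lower fence = Q1 − 2·IQR = 211.50 − 602.00 = -390.50.
Upper fence = Q3 + 2·IQR = 512.50 + 602.00 = 1114.50.
1299 > 1114.50 → outlier.
1369 > 1114.50 → outlier.
All remaining values lie within [-390.50, 1114.50].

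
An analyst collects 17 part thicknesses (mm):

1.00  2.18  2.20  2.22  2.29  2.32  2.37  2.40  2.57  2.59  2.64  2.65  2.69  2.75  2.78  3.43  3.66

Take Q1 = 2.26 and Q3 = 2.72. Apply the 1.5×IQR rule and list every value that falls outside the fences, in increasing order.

IQR = Q3 − Q1 = 2.72 − 2.26 = 0.46.
Lower fence = Q1 − 1.5·IQR = 2.26 − 0.69 = 1.57.
Upper fence = Q3 + 1.5·IQR = 2.72 + 0.69 = 3.41.
1.00 < 1.57 → outlier.
3.43 > 3.41 → outlier.
3.66 > 3.41 → outlier.
All remaining values lie within [1.57, 3.41].

1.00, 3.43, 3.66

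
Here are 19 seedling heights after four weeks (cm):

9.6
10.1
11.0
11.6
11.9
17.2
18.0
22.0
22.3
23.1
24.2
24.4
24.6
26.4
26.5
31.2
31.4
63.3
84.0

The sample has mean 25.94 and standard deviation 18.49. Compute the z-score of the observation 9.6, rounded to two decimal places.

z = (9.6 − 25.94) / 18.49 = -0.88.

-0.88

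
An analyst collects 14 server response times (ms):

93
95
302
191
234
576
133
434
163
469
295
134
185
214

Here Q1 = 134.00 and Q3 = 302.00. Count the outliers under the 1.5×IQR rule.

1

IQR = 168.00; fences at 134.00 − 252.00 = -118.00 and 302.00 + 252.00 = 554.00.
Outside the cutoffs: 576.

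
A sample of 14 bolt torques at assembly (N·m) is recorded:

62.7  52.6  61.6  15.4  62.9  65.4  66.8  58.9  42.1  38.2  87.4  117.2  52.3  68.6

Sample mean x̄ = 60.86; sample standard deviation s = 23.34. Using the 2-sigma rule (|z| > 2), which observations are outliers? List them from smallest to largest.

Cutoffs at x̄ ± 2s: 60.86 ± 2·23.34 = [14.18, 107.54].
117.2: z = 2.41, |z| > 2 → outlier.
Every other value lies within [14.18, 107.54].

117.2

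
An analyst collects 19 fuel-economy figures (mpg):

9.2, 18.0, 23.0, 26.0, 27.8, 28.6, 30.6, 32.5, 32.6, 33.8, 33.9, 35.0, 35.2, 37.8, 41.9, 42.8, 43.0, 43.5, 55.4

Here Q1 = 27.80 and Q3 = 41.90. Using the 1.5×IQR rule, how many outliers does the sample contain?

IQR = 14.10; fences at 27.80 − 21.15 = 6.65 and 41.90 + 21.15 = 63.05.
Every value lies within the cutoffs.

0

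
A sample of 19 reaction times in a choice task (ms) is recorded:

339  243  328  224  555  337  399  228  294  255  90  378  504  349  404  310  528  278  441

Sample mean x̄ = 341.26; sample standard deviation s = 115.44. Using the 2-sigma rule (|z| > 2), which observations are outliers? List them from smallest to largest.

Cutoffs at x̄ ± 2s: 341.26 ± 2·115.44 = [110.38, 572.14].
90: z = -2.18, |z| > 2 → outlier.
Every other value lies within [110.38, 572.14].

90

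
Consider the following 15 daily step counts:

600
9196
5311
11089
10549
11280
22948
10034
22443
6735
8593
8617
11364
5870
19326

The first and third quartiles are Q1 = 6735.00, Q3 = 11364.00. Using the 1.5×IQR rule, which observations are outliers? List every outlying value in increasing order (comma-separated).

19326, 22443, 22948

IQR = Q3 − Q1 = 11364.00 − 6735.00 = 4629.00.
Lower fence = Q1 − 1.5·IQR = 6735.00 − 6943.50 = -208.50.
Upper fence = Q3 + 1.5·IQR = 11364.00 + 6943.50 = 18307.50.
19326 > 18307.50 → outlier.
22443 > 18307.50 → outlier.
22948 > 18307.50 → outlier.
All remaining values lie within [-208.50, 18307.50].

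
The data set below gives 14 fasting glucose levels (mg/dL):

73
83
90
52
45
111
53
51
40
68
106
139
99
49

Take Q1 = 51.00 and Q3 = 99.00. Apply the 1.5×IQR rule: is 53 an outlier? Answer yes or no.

IQR = Q3 − Q1 = 99.00 − 51.00 = 48.00.
Lower fence = Q1 − 1.5·IQR = 51.00 − 72.00 = -21.00.
Upper fence = Q3 + 1.5·IQR = 99.00 + 72.00 = 171.00.
53 lies within [-21.00, 171.00].

no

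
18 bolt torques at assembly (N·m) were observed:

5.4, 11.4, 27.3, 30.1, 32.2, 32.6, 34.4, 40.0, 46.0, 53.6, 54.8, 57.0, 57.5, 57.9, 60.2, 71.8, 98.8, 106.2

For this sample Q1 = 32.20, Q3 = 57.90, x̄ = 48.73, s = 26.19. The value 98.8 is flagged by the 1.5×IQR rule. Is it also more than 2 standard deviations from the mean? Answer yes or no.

no

z = (98.8 − 48.73) / 26.19 = 1.91.
|z| = 1.91 ≤ 2.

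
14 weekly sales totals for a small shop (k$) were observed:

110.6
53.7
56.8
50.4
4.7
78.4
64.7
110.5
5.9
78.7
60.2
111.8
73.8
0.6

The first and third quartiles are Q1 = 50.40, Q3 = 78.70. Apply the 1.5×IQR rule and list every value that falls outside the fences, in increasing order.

IQR = Q3 − Q1 = 78.70 − 50.40 = 28.30.
Lower fence = Q1 − 1.5·IQR = 50.40 − 42.45 = 7.95.
Upper fence = Q3 + 1.5·IQR = 78.70 + 42.45 = 121.15.
0.6 < 7.95 → outlier.
4.7 < 7.95 → outlier.
5.9 < 7.95 → outlier.
All remaining values lie within [7.95, 121.15].

0.6, 4.7, 5.9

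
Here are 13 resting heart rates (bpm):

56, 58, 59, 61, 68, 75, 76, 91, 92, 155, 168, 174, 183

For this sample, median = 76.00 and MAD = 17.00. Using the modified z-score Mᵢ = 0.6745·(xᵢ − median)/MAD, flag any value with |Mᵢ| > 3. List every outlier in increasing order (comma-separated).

|Mᵢ| > 3 ⇔ |xᵢ − 76.00| > 3·17.00/0.6745 = 75.61.
So outliers lie outside [0.39, 151.61].
155: M = 3.13 → outlier.
168: M = 3.65 → outlier.
174: M = 3.89 → outlier.
183: M = 4.25 → outlier.

155, 168, 174, 183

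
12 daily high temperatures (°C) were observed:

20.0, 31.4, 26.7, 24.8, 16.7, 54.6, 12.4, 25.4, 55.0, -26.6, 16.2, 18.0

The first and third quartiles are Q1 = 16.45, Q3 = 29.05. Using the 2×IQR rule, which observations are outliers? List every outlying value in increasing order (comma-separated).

IQR = Q3 − Q1 = 29.05 − 16.45 = 12.60.
Lower fence = Q1 − 2·IQR = 16.45 − 25.20 = -8.75.
Upper fence = Q3 + 2·IQR = 29.05 + 25.20 = 54.25.
-26.6 < -8.75 → outlier.
54.6 > 54.25 → outlier.
55.0 > 54.25 → outlier.
All remaining values lie within [-8.75, 54.25].

-26.6, 54.6, 55.0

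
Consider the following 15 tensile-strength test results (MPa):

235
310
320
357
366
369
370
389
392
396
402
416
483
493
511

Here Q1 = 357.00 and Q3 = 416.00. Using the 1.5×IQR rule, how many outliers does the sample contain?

IQR = 59.00; fences at 357.00 − 88.50 = 268.50 and 416.00 + 88.50 = 504.50.
Outside the cutoffs: 235, 511.

2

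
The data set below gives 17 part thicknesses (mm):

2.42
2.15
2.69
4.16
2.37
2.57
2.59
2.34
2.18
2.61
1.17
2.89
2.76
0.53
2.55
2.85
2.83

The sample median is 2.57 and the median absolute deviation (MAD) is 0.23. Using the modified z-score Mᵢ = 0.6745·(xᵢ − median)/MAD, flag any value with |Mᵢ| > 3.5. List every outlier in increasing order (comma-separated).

0.53, 1.17, 4.16

|Mᵢ| > 3.5 ⇔ |xᵢ − 2.57| > 3.5·0.23/0.6745 = 1.19.
So outliers lie outside [1.38, 3.76].
0.53: M = -5.98 → outlier.
1.17: M = -4.11 → outlier.
4.16: M = 4.66 → outlier.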